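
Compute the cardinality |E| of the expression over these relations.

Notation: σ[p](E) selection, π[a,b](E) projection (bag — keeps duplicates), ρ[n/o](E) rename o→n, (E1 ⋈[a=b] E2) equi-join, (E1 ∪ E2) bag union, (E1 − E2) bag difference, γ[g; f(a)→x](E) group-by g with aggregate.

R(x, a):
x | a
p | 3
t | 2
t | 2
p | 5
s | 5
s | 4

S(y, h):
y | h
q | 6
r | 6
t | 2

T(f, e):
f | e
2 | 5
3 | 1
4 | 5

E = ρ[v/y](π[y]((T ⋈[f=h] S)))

Subexpression sizes:
  T → 3
  S → 3
  (T ⋈[f=h] S) → 1
  π[y]((T ⋈[f=h] S)) → 1
  ρ[v/y](π[y]((T ⋈[f=h] S))) → 1

|E| = 1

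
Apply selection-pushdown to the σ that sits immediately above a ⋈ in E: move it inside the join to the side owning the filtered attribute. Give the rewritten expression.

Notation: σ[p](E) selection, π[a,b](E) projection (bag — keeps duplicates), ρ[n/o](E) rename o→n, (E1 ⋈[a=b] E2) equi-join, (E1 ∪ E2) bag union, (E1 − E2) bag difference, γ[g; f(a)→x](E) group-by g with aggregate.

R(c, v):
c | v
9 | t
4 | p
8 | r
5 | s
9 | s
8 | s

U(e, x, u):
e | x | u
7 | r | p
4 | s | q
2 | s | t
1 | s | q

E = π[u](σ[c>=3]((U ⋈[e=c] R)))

σ filters on c, owned by the right side.
E' = π[u]((U ⋈[e=c] σ[c>=3](R)))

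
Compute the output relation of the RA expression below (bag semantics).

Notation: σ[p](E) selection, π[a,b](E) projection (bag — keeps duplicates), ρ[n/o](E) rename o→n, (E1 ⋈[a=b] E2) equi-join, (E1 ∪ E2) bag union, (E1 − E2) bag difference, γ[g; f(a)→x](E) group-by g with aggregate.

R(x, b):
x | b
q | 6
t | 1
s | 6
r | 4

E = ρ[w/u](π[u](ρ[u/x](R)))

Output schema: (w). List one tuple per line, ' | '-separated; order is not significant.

Row counts bottom-up:
  R → 4
  ρ[u/x](R) → 4
  π[u](ρ[u/x](R)) → 4
  ρ[w/u](π[u](ρ[u/x](R))) → 4

== RESULT ==
w
q
r
s
t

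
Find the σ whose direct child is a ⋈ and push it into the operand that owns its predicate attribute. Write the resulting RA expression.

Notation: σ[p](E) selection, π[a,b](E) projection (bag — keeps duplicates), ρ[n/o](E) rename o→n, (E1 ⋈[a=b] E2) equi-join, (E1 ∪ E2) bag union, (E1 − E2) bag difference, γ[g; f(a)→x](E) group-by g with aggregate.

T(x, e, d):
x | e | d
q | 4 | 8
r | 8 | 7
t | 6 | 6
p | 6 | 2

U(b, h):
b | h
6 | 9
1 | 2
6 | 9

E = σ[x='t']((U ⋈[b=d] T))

σ filters on x, owned by the right side.
E' = (U ⋈[b=d] σ[x='t'](T))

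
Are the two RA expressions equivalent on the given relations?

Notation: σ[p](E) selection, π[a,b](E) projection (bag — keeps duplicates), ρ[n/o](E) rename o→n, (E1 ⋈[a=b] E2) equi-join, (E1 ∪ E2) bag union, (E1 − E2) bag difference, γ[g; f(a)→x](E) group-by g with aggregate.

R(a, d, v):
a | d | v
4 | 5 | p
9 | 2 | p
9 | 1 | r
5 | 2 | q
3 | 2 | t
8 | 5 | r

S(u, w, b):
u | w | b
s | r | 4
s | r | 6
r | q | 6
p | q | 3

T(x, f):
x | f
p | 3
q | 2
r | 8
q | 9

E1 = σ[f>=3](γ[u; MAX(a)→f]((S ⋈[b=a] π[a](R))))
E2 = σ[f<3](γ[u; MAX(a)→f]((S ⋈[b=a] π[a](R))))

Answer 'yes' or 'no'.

E1 per-node cardinality:
  S → 4
  R → 6
  π[a](R) → 6
  (S ⋈[b=a] π[a](R)) → 2
  γ[u; MAX(a)→f]((S ⋈[b=a] π[a](R))) → 2
  σ[f>=3](γ[u; MAX(a)→f]((S ⋈[b=a] π[a](R)))) → 2
E2 per-node cardinality:
  S → 4
  R → 6
  π[a](R) → 6
  (S ⋈[b=a] π[a](R)) → 2
  γ[u; MAX(a)→f]((S ⋈[b=a] π[a](R))) → 2
  σ[f<3](γ[u; MAX(a)→f]((S ⋈[b=a] π[a](R)))) → 0

E1 result:
u | f
p | 3
s | 4
E2 result:
u | f
(0 rows)
Witness: ('s', 4) appears 1× in E1 but 0× in E2.

no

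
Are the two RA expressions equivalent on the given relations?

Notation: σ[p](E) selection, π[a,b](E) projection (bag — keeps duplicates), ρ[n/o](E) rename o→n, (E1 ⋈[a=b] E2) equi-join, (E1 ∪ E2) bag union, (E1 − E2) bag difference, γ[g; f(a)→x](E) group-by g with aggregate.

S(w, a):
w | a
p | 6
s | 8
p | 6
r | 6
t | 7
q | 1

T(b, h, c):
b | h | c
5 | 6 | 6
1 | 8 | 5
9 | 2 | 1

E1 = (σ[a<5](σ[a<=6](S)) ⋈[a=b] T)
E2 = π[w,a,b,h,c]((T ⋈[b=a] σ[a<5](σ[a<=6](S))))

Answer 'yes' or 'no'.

E1 subexpression sizes:
  S → 6
  σ[a<=6](S) → 4
  σ[a<5](σ[a<=6](S)) → 1
  T → 3
  (σ[a<5](σ[a<=6](S)) ⋈[a=b] T) → 1
E2 subexpression sizes:
  T → 3
  S → 6
  σ[a<=6](S) → 4
  σ[a<5](σ[a<=6](S)) → 1
  (T ⋈[b=a] σ[a<5](σ[a<=6](S))) → 1
  π[w,a,b,h,c]((T ⋈[b=a] σ[a<5](σ[a<=6](S)))) → 1

E1 and E2 produce the same multiset:
w | a | b | h | c
q | 1 | 1 | 8 | 5

yes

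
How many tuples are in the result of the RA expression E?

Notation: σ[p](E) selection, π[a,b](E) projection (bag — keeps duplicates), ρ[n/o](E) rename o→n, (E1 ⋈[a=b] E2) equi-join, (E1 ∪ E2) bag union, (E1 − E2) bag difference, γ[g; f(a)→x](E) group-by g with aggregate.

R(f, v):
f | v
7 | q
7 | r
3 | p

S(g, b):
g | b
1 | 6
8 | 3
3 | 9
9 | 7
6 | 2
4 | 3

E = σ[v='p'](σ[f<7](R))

Per-node cardinality:
  R → 3
  σ[f<7](R) → 1
  σ[v='p'](σ[f<7](R)) → 1

|E| = 1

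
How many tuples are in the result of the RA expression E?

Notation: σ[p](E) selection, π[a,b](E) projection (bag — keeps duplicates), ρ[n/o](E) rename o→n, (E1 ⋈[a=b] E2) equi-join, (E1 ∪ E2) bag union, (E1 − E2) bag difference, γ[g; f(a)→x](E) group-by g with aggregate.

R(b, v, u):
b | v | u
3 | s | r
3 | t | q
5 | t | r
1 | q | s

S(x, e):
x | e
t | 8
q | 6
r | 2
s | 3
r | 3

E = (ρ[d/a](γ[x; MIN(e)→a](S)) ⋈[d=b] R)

Subexpression sizes:
  S → 5
  γ[x; MIN(e)→a](S) → 4
  ρ[d/a](γ[x; MIN(e)→a](S)) → 4
  R → 4
  (ρ[d/a](γ[x; MIN(e)→a](S)) ⋈[d=b] R) → 2

|E| = 2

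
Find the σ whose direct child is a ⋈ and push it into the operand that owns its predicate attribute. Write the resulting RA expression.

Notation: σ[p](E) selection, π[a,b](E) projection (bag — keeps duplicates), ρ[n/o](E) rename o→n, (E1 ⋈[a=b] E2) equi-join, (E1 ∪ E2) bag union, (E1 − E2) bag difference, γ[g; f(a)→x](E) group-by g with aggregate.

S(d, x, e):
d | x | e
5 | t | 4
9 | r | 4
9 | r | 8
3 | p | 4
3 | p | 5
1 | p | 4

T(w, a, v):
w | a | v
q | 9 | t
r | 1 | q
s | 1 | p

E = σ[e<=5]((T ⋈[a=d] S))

σ filters on e, owned by the right side.
E' = (T ⋈[a=d] σ[e<=5](S))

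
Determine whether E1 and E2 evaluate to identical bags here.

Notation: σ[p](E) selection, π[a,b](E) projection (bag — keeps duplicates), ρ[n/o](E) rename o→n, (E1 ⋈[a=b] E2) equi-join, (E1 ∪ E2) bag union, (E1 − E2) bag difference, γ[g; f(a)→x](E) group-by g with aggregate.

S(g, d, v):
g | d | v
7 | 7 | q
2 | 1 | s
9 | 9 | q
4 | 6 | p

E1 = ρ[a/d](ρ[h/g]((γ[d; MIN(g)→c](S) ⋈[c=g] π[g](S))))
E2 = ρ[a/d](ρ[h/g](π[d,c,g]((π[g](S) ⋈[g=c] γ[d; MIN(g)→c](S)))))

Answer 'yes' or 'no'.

E1 stepwise |·|:
  S → 4
  γ[d; MIN(g)→c](S) → 4
  S → 4
  π[g](S) → 4
  (γ[d; MIN(g)→c](S) ⋈[c=g] π[g](S)) → 4
  ρ[h/g]((γ[d; MIN(g)→c](S) ⋈[c=g] π[g](S))) → 4
  ρ[a/d](ρ[h/g]((γ[d; MIN(g)→c](S) ⋈[c=g] π[g](S)))) → 4
E2 stepwise |·|:
  S → 4
  π[g](S) → 4
  S → 4
  γ[d; MIN(g)→c](S) → 4
  (π[g](S) ⋈[g=c] γ[d; MIN(g)→c](S)) → 4
  π[d,c,g]((π[g](S) ⋈[g=c] γ[d; MIN(g)→c](S))) → 4
  ρ[h/g](π[d,c,g]((π[g](S) ⋈[g=c] γ[d; MIN(g)→c](S)))) → 4
  ρ[a/d](ρ[h/g](π[d,c,g]((π[g](S) ⋈[g=c] γ[d; MIN(g)→c](S))))) → 4

E1 and E2 produce the same multiset:
a | c | h
1 | 2 | 2
6 | 4 | 4
7 | 7 | 7
9 | 9 | 9

yes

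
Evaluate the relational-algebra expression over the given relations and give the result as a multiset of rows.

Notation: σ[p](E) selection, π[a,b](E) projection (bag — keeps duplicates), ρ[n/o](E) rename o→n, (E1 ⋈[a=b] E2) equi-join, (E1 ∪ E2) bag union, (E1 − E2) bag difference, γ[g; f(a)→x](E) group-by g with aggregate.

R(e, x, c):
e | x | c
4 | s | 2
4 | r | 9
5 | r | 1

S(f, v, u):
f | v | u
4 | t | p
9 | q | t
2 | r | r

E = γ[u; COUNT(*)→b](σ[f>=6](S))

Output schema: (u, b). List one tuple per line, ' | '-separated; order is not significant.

Row counts bottom-up:
  S → 3
  σ[f>=6](S) → 1
  γ[u; COUNT(*)→b](σ[f>=6](S)) → 1

== RESULT ==
u | b
t | 1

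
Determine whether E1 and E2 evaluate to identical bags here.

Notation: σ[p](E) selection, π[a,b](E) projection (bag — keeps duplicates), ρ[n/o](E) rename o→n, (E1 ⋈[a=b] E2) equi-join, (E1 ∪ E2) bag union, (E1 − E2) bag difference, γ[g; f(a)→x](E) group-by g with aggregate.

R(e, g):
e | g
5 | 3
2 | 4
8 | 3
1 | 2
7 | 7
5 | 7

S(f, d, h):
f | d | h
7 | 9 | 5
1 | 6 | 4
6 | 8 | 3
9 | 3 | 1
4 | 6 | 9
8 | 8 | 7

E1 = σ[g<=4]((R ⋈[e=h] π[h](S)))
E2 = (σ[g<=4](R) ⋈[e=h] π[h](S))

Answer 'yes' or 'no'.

E1 row counts bottom-up:
  R → 6
  S → 6
  π[h](S) → 6
  (R ⋈[e=h] π[h](S)) → 4
  σ[g<=4]((R ⋈[e=h] π[h](S))) → 2
E2 row counts bottom-up:
  R → 6
  σ[g<=4](R) → 4
  S → 6
  π[h](S) → 6
  (σ[g<=4](R) ⋈[e=h] π[h](S)) → 2

E1 and E2 produce the same multiset:
e | g | h
1 | 2 | 1
5 | 3 | 5

yes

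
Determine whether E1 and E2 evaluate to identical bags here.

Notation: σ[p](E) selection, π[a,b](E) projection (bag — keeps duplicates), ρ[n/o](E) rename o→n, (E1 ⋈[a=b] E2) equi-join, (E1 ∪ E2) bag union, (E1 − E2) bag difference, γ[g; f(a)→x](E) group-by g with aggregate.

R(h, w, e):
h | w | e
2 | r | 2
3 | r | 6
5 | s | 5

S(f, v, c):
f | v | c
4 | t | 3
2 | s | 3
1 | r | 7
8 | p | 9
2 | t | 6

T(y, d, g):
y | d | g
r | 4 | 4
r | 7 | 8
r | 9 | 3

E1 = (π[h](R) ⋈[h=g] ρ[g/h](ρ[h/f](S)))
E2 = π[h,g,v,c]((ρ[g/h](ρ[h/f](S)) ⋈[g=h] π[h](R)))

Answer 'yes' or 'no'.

E1 stepwise |·|:
  R → 3
  π[h](R) → 3
  S → 5
  ρ[h/f](S) → 5
  ρ[g/h](ρ[h/f](S)) → 5
  (π[h](R) ⋈[h=g] ρ[g/h](ρ[h/f](S))) → 2
E2 stepwise |·|:
  S → 5
  ρ[h/f](S) → 5
  ρ[g/h](ρ[h/f](S)) → 5
  R → 3
  π[h](R) → 3
  (ρ[g/h](ρ[h/f](S)) ⋈[g=h] π[h](R)) → 2
  π[h,g,v,c]((ρ[g/h](ρ[h/f](S)) ⋈[g=h] π[h](R))) → 2

E1 and E2 produce the same multiset:
h | g | v | c
2 | 2 | s | 3
2 | 2 | t | 6

yes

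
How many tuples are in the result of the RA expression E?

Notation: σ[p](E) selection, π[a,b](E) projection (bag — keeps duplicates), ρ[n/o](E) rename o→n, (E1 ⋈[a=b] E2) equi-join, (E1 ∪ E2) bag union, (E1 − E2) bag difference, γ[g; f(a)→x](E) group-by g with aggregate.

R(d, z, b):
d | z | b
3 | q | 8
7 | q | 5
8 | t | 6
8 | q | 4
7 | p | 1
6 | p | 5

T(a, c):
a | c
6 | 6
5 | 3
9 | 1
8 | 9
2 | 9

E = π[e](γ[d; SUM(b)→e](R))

Stepwise |·|:
  R → 6
  γ[d; SUM(b)→e](R) → 4
  π[e](γ[d; SUM(b)→e](R)) → 4

|E| = 4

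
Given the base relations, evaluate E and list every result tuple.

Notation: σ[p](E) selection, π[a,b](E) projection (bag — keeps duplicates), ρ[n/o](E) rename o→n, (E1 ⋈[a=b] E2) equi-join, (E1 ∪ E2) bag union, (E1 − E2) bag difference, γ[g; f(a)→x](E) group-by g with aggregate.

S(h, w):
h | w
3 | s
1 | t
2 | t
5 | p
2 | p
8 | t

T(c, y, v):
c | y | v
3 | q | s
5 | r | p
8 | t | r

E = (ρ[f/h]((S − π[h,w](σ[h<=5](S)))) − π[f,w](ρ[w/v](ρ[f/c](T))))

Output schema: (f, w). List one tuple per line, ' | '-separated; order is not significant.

Subexpression sizes:
  S → 6
  S → 6
  σ[h<=5](S) → 5
  π[h,w](σ[h<=5](S)) → 5
  (S − π[h,w](σ[h<=5](S))) → 1
  ρ[f/h]((S − π[h,w](σ[h<=5](S)))) → 1
  T → 3
  ρ[f/c](T) → 3
  ρ[w/v](ρ[f/c](T)) → 3
  π[f,w](ρ[w/v](ρ[f/c](T))) → 3
  (ρ[f/h]((S − π[h,w](σ[h<=5](S)))) − π[f,w](ρ[w/v](ρ[f/c](T)))) → 1

== RESULT ==
f | w
8 | t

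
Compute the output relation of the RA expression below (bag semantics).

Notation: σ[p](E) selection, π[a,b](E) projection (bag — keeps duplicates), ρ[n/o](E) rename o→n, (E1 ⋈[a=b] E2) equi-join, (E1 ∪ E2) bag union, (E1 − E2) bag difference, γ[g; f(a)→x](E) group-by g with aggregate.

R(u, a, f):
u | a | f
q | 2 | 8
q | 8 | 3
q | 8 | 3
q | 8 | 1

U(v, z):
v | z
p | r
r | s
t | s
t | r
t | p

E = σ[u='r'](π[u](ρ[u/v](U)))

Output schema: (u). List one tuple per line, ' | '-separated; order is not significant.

Row counts bottom-up:
  U → 5
  ρ[u/v](U) → 5
  π[u](ρ[u/v](U)) → 5
  σ[u='r'](π[u](ρ[u/v](U))) → 1

== RESULT ==
u
r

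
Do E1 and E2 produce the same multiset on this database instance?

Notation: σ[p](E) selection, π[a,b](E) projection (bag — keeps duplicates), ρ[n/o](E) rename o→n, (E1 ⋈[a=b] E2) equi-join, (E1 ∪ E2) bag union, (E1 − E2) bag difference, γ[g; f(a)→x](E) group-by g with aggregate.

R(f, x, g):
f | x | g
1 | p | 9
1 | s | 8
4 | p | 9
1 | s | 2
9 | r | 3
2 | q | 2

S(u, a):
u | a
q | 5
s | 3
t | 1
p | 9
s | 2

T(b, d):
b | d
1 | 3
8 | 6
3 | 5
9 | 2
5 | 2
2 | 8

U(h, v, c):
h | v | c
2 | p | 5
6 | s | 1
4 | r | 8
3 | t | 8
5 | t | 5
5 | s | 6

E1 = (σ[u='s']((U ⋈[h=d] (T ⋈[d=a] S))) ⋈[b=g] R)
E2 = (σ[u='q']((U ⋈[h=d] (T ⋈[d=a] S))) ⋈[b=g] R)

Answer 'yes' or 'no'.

E1 subexpression sizes:
  U → 6
  T → 6
  S → 5
  (T ⋈[d=a] S) → 4
  (U ⋈[h=d] (T ⋈[d=a] S)) → 5
  σ[u='s']((U ⋈[h=d] (T ⋈[d=a] S))) → 3
  R → 6
  (σ[u='s']((U ⋈[h=d] (T ⋈[d=a] S))) ⋈[b=g] R) → 2
E2 subexpression sizes:
  U → 6
  T → 6
  S → 5
  (T ⋈[d=a] S) → 4
  (U ⋈[h=d] (T ⋈[d=a] S)) → 5
  σ[u='q']((U ⋈[h=d] (T ⋈[d=a] S))) → 2
  R → 6
  (σ[u='q']((U ⋈[h=d] (T ⋈[d=a] S))) ⋈[b=g] R) → 2

E1 result:
h | v | c | b | d | u | a | f | x | g
2 | p | 5 | 9 | 2 | s | 2 | 1 | p | 9
2 | p | 5 | 9 | 2 | s | 2 | 4 | p | 9
E2 result:
h | v | c | b | d | u | a | f | x | g
5 | s | 6 | 3 | 5 | q | 5 | 9 | r | 3
5 | t | 5 | 3 | 5 | q | 5 | 9 | r | 3
Witness: (5, 't', 5, 3, 5, 'q', 5, 9, 'r', 3) appears 0× in E1 but 1× in E2.

no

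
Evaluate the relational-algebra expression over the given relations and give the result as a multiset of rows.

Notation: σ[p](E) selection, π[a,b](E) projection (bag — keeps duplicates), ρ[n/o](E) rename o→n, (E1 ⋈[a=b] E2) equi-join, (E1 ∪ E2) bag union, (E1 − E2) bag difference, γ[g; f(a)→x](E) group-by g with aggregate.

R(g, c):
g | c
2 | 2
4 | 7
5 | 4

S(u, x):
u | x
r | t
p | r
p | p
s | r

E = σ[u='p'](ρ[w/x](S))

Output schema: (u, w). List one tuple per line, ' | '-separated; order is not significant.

Per-node cardinality:
  S → 4
  ρ[w/x](S) → 4
  σ[u='p'](ρ[w/x](S)) → 2

== RESULT ==
u | w
p | p
p | r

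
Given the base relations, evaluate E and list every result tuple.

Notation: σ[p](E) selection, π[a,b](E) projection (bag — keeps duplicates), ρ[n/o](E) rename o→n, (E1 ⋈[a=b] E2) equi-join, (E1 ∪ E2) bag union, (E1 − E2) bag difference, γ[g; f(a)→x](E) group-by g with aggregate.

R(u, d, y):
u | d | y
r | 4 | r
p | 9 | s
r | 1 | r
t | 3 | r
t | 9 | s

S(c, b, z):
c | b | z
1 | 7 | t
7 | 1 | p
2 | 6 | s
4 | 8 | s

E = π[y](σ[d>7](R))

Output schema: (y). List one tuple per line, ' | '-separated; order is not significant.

Stepwise |·|:
  R → 5
  σ[d>7](R) → 2
  π[y](σ[d>7](R)) → 2

== RESULT ==
y
s
s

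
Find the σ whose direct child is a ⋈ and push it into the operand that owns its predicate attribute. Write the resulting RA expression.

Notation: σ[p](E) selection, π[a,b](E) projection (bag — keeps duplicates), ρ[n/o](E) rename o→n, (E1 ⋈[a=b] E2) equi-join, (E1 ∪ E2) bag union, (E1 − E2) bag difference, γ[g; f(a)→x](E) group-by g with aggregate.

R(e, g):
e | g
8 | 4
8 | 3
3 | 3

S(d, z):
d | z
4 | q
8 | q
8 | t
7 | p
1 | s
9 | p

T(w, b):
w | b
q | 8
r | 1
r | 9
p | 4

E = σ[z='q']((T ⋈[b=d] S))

σ filters on z, owned by the right side.
E' = (T ⋈[b=d] σ[z='q'](S))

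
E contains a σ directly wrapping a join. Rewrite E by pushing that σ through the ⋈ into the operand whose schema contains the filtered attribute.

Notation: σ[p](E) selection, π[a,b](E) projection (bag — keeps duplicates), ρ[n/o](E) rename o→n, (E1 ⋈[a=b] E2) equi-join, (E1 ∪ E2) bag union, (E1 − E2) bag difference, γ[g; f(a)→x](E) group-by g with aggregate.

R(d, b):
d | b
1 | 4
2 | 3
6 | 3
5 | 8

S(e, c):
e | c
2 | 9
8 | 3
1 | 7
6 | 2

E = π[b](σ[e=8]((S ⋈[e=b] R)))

σ filters on e, owned by the left side.
E' = π[b]((σ[e=8](S) ⋈[e=b] R))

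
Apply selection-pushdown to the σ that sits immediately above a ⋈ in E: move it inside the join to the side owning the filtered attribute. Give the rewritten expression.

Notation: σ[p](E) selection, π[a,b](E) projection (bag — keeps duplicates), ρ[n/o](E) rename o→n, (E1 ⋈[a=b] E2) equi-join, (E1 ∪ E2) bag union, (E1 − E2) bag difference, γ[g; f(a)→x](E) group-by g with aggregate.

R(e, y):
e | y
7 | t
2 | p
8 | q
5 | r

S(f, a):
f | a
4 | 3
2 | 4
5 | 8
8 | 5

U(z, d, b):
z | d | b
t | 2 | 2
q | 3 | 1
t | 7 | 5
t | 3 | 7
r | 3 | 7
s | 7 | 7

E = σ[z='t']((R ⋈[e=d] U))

σ filters on z, owned by the right side.
E' = (R ⋈[e=d] σ[z='t'](U))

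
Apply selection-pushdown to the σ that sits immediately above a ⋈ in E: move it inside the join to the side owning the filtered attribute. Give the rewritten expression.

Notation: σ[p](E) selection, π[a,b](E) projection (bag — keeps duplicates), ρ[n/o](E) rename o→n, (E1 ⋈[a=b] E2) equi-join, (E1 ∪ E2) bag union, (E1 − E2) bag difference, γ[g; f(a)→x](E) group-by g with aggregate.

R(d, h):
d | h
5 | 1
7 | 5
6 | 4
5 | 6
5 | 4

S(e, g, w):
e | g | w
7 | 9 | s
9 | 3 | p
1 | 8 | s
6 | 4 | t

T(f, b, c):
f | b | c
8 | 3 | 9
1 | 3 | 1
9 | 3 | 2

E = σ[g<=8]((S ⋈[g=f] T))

σ filters on g, owned by the left side.
E' = (σ[g<=8](S) ⋈[g=f] T)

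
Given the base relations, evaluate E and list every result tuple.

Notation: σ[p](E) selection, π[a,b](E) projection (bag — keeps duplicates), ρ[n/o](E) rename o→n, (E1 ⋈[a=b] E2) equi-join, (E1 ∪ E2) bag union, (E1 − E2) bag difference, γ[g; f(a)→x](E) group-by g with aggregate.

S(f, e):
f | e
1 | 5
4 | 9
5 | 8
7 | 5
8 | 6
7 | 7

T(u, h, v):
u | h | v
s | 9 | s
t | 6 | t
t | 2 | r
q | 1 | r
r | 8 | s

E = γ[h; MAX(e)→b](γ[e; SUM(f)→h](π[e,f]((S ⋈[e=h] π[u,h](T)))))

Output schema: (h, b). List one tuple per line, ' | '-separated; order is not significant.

Stepwise |·|:
  S → 6
  T → 5
  π[u,h](T) → 5
  (S ⋈[e=h] π[u,h](T)) → 3
  π[e,f]((S ⋈[e=h] π[u,h](T))) → 3
  γ[e; SUM(f)→h](π[e,f]((S ⋈[e=h] π[u,h](T)))) → 3
  γ[h; MAX(e)→b](γ[e; SUM(f)→h](π[e,f]((S ⋈[e=h] π[u,h](T))))) → 3

== RESULT ==
h | b
4 | 9
5 | 8
8 | 6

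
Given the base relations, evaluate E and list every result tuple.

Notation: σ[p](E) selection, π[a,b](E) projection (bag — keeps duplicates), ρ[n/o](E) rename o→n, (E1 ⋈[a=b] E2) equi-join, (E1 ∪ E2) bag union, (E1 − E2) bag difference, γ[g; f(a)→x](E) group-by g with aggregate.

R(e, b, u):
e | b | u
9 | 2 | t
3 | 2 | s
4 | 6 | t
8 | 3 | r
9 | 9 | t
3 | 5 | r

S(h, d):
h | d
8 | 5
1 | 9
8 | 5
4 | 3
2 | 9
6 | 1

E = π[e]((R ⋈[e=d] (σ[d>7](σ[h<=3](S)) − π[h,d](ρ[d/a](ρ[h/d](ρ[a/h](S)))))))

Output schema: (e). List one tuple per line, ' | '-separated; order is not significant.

Row counts bottom-up:
  R → 6
  S → 6
  σ[h<=3](S) → 2
  σ[d>7](σ[h<=3](S)) → 2
  S → 6
  ρ[a/h](S) → 6
  ρ[h/d](ρ[a/h](S)) → 6
  ρ[d/a](ρ[h/d](ρ[a/h](S))) → 6
  π[h,d](ρ[d/a](ρ[h/d](ρ[a/h](S)))) → 6
  (σ[d>7](σ[h<=3](S)) − π[h,d](ρ[d/a](ρ[h/d](ρ[a/h](S))))) → 2
  (R ⋈[e=d] (σ[d>7](σ[h<=3](S)) − π[h,d](ρ[d/a](ρ[h/d](ρ[a/h](S)))))) → 4
  π[e]((R ⋈[e=d] (σ[d>7](σ[h<=3](S)) − π[h,d](ρ[d/a](ρ[h/d](ρ[a/h](S))))))) → 4

== RESULT ==
e
9
9
9
9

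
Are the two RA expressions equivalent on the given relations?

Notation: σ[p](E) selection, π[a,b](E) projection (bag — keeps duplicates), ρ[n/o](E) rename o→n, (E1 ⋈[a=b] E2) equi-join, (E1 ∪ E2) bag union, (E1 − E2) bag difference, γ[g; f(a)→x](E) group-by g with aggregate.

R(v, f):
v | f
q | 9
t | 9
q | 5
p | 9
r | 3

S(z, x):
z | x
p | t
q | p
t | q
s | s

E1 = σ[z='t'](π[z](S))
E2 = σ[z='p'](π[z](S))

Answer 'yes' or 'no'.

E1 per-node cardinality:
  S → 4
  π[z](S) → 4
  σ[z='t'](π[z](S)) → 1
E2 per-node cardinality:
  S → 4
  π[z](S) → 4
  σ[z='p'](π[z](S)) → 1

E1 result:
z
t
E2 result:
z
p
Witness: ('p',) appears 0× in E1 but 1× in E2.

no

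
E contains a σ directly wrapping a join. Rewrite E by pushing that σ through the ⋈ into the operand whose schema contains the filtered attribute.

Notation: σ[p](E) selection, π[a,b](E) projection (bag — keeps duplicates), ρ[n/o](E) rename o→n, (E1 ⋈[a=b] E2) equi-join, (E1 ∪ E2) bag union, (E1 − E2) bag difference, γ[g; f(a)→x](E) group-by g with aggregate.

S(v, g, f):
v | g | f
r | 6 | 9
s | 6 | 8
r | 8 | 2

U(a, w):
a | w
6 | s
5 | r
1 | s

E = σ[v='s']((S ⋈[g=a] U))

σ filters on v, owned by the left side.
E' = (σ[v='s'](S) ⋈[g=a] U)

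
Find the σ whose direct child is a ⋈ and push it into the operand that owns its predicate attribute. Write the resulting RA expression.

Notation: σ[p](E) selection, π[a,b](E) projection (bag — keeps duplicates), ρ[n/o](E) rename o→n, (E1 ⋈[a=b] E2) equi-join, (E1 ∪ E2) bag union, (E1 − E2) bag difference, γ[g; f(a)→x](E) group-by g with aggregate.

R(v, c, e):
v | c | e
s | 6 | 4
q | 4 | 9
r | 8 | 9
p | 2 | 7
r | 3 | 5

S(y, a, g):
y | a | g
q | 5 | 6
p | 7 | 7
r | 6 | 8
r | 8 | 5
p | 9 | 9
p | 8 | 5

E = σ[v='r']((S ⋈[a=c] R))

σ filters on v, owned by the right side.
E' = (S ⋈[a=c] σ[v='r'](R))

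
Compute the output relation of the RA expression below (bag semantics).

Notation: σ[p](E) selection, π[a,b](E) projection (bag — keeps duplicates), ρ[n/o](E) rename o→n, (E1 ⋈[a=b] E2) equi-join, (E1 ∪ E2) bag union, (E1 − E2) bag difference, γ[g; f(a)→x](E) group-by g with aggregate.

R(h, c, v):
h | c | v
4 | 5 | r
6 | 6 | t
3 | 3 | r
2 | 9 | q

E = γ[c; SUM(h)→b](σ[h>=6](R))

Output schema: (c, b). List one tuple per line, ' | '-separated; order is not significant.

Subexpression sizes:
  R → 4
  σ[h>=6](R) → 1
  γ[c; SUM(h)→b](σ[h>=6](R)) → 1

== RESULT ==
c | b
6 | 6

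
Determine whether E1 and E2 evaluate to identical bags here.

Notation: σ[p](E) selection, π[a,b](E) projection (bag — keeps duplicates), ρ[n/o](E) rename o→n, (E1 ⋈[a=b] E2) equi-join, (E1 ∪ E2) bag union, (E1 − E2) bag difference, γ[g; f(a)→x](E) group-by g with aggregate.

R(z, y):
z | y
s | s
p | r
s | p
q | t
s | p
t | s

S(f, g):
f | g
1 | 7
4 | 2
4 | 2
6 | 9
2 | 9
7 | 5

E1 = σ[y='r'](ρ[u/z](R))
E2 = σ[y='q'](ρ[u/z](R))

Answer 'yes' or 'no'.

E1 subexpression sizes:
  R → 6
  ρ[u/z](R) → 6
  σ[y='r'](ρ[u/z](R)) → 1
E2 subexpression sizes:
  R → 6
  ρ[u/z](R) → 6
  σ[y='q'](ρ[u/z](R)) → 0

E1 result:
u | y
p | r
E2 result:
u | y
(0 rows)
Witness: ('p', 'r') appears 1× in E1 but 0× in E2.

no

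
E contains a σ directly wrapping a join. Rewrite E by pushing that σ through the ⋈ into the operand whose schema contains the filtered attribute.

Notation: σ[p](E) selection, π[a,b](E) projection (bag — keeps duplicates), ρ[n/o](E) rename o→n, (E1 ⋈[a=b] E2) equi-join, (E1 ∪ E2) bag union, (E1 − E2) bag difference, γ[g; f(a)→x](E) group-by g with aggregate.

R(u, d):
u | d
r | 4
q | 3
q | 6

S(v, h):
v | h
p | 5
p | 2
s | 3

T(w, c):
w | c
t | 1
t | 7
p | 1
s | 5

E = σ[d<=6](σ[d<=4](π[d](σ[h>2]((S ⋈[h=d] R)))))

σ filters on h, owned by the left side.
E' = σ[d<=6](σ[d<=4](π[d]((σ[h>2](S) ⋈[h=d] R))))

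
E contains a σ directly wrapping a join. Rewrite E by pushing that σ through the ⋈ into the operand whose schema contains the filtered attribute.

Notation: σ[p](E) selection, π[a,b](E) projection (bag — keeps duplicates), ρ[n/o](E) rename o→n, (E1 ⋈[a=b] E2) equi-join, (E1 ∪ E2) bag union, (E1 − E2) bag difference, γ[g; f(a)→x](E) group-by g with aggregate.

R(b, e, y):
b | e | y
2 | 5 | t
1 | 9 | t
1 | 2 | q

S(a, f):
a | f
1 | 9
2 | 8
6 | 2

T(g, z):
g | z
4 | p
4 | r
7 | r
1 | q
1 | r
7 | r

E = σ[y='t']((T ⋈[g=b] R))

σ filters on y, owned by the right side.
E' = (T ⋈[g=b] σ[y='t'](R))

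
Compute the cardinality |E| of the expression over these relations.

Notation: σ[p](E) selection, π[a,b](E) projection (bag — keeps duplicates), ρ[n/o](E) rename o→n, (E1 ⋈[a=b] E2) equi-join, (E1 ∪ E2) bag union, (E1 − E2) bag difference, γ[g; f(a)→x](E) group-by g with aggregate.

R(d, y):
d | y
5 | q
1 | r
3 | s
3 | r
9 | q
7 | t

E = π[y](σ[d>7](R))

Per-node cardinality:
  R → 6
  σ[d>7](R) → 1
  π[y](σ[d>7](R)) → 1

|E| = 1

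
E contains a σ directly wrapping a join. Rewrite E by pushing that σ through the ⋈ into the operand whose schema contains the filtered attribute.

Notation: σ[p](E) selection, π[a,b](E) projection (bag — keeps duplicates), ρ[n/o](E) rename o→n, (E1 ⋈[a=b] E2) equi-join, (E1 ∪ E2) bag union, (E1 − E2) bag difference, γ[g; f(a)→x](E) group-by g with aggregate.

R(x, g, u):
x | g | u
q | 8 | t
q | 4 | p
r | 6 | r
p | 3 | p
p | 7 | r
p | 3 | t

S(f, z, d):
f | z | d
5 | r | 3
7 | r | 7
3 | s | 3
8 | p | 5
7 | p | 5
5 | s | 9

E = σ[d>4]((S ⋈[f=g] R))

σ filters on d, owned by the left side.
E' = (σ[d>4](S) ⋈[f=g] R)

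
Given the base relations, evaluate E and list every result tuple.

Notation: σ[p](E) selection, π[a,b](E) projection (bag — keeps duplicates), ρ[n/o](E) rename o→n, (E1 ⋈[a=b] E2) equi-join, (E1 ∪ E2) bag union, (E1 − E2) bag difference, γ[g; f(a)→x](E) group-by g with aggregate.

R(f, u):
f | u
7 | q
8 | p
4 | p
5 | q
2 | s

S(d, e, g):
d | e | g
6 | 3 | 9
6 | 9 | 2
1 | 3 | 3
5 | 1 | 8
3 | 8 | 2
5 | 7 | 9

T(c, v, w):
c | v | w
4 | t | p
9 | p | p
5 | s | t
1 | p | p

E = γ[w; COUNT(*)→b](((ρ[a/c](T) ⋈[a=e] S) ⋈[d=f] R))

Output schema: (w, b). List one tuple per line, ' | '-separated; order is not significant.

Stepwise |·|:
  T → 4
  ρ[a/c](T) → 4
  S → 6
  (ρ[a/c](T) ⋈[a=e] S) → 2
  R → 5
  ((ρ[a/c](T) ⋈[a=e] S) ⋈[d=f] R) → 1
  γ[w; COUNT(*)→b](((ρ[a/c](T) ⋈[a=e] S) ⋈[d=f] R)) → 1

== RESULT ==
w | b
p | 1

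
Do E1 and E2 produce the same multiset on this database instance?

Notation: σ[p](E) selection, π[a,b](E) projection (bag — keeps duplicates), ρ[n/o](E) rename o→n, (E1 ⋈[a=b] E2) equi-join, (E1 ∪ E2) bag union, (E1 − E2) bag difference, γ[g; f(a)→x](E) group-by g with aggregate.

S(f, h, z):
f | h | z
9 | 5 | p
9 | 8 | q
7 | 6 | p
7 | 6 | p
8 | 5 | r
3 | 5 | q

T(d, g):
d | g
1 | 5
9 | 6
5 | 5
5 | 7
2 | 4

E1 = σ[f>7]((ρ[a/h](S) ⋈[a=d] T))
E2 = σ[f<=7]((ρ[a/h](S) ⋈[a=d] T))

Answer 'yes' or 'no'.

E1 per-node cardinality:
  S → 6
  ρ[a/h](S) → 6
  T → 5
  (ρ[a/h](S) ⋈[a=d] T) → 6
  σ[f>7]((ρ[a/h](S) ⋈[a=d] T)) → 4
E2 per-node cardinality:
  S → 6
  ρ[a/h](S) → 6
  T → 5
  (ρ[a/h](S) ⋈[a=d] T) → 6
  σ[f<=7]((ρ[a/h](S) ⋈[a=d] T)) → 2

E1 result:
f | a | z | d | g
8 | 5 | r | 5 | 5
8 | 5 | r | 5 | 7
9 | 5 | p | 5 | 5
9 | 5 | p | 5 | 7
E2 result:
f | a | z | d | g
3 | 5 | q | 5 | 5
3 | 5 | q | 5 | 7
Witness: (8, 5, 'r', 5, 7) appears 1× in E1 but 0× in E2.

no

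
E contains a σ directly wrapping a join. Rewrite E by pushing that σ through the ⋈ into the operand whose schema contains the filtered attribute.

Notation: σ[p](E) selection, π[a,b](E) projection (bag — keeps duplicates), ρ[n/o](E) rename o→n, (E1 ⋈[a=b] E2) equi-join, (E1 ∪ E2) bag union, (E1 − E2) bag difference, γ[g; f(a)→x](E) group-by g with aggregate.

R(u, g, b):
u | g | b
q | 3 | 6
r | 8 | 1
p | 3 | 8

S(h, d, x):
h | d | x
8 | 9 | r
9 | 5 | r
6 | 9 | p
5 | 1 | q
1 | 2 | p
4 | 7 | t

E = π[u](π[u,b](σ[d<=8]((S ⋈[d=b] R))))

σ filters on d, owned by the left side.
E' = π[u](π[u,b]((σ[d<=8](S) ⋈[d=b] R)))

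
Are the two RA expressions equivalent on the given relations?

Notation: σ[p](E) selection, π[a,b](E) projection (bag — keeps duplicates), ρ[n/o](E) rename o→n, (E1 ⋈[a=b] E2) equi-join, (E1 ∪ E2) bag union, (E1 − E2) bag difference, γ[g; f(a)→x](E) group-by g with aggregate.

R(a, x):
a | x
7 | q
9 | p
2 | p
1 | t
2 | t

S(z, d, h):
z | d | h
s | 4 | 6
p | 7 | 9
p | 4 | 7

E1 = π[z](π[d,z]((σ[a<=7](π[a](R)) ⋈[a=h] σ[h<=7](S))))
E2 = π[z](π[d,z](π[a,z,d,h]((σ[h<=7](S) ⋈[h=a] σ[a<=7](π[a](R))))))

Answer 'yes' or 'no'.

E1 per-node cardinality:
  R → 5
  π[a](R) → 5
  σ[a<=7](π[a](R)) → 4
  S → 3
  σ[h<=7](S) → 2
  (σ[a<=7](π[a](R)) ⋈[a=h] σ[h<=7](S)) → 1
  π[d,z]((σ[a<=7](π[a](R)) ⋈[a=h] σ[h<=7](S))) → 1
  π[z](π[d,z]((σ[a<=7](π[a](R)) ⋈[a=h] σ[h<=7](S)))) → 1
E2 per-node cardinality:
  S → 3
  σ[h<=7](S) → 2
  R → 5
  π[a](R) → 5
  σ[a<=7](π[a](R)) → 4
  (σ[h<=7](S) ⋈[h=a] σ[a<=7](π[a](R))) → 1
  π[a,z,d,h]((σ[h<=7](S) ⋈[h=a] σ[a<=7](π[a](R)))) → 1
  π[d,z](π[a,z,d,h]((σ[h<=7](S) ⋈[h=a] σ[a<=7](π[a](R))))) → 1
  π[z](π[d,z](π[a,z,d,h]((σ[h<=7](S) ⋈[h=a] σ[a<=7](π[a](R)))))) → 1

E1 and E2 produce the same multiset:
z
p

yes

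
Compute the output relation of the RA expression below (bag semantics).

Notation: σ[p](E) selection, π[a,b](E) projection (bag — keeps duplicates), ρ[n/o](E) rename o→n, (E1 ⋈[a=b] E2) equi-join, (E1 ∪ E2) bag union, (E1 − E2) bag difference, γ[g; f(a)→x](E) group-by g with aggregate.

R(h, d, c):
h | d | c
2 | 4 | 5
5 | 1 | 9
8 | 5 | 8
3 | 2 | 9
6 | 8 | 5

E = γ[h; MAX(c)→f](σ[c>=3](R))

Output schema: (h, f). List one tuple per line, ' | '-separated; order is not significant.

Subexpression sizes:
  R → 5
  σ[c>=3](R) → 5
  γ[h; MAX(c)→f](σ[c>=3](R)) → 5

== RESULT ==
h | f
2 | 5
3 | 9
5 | 9
6 | 5
8 | 8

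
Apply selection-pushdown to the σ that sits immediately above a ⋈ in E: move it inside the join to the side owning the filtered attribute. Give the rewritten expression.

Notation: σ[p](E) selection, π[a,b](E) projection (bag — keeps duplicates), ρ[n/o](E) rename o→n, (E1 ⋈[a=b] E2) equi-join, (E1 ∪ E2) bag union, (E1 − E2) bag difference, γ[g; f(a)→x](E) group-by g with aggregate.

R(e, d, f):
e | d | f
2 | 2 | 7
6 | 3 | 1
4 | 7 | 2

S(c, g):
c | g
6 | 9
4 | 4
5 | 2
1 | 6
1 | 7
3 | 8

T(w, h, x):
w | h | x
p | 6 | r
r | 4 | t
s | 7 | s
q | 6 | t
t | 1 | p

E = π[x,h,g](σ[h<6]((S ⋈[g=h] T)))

σ filters on h, owned by the right side.
E' = π[x,h,g]((S ⋈[g=h] σ[h<6](T)))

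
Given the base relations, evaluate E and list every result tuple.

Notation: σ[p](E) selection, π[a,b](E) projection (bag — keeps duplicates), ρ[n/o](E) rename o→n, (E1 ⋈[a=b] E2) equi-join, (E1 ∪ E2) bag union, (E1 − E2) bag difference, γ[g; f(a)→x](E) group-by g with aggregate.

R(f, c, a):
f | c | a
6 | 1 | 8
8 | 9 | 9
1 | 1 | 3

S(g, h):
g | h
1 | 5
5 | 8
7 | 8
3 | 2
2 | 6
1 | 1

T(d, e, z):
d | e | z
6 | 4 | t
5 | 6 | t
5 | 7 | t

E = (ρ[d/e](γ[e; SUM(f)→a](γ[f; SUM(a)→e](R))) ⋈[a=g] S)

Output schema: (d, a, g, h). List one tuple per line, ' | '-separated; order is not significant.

Row counts bottom-up:
  R → 3
  γ[f; SUM(a)→e](R) → 3
  γ[e; SUM(f)→a](γ[f; SUM(a)→e](R)) → 3
  ρ[d/e](γ[e; SUM(f)→a](γ[f; SUM(a)→e](R))) → 3
  S → 6
  (ρ[d/e](γ[e; SUM(f)→a](γ[f; SUM(a)→e](R))) ⋈[a=g] S) → 2

== RESULT ==
d | a | g | h
3 | 1 | 1 | 1
3 | 1 | 1 | 5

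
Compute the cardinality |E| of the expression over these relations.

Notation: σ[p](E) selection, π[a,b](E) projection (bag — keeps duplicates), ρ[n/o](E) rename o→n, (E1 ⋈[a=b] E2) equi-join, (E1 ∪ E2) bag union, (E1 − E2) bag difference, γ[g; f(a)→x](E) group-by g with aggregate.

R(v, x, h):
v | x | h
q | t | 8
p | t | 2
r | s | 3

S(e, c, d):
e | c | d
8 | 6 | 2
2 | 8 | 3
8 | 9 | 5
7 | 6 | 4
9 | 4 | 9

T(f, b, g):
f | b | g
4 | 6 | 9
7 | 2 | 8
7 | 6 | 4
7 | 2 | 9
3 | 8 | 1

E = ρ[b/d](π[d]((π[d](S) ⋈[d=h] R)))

Per-node cardinality:
  S → 5
  π[d](S) → 5
  R → 3
  (π[d](S) ⋈[d=h] R) → 2
  π[d]((π[d](S) ⋈[d=h] R)) → 2
  ρ[b/d](π[d]((π[d](S) ⋈[d=h] R))) → 2

|E| = 2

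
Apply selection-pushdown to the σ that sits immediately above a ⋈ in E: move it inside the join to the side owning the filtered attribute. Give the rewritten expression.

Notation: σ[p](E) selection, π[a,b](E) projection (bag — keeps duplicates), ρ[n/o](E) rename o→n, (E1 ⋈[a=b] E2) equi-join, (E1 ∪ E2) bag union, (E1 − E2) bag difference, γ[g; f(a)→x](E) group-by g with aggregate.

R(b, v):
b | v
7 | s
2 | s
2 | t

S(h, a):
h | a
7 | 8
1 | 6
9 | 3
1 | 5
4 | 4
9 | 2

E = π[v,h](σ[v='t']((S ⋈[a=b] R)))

σ filters on v, owned by the right side.
E' = π[v,h]((S ⋈[a=b] σ[v='t'](R)))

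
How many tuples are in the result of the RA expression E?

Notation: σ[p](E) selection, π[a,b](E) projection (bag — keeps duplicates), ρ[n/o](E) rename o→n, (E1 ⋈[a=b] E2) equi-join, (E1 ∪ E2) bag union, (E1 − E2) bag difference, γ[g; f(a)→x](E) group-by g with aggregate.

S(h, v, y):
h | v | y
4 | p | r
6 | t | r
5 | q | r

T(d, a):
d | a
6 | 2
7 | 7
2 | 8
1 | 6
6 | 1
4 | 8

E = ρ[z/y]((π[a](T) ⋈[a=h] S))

Per-node cardinality:
  T → 6
  π[a](T) → 6
  S → 3
  (π[a](T) ⋈[a=h] S) → 1
  ρ[z/y]((π[a](T) ⋈[a=h] S)) → 1

|E| = 1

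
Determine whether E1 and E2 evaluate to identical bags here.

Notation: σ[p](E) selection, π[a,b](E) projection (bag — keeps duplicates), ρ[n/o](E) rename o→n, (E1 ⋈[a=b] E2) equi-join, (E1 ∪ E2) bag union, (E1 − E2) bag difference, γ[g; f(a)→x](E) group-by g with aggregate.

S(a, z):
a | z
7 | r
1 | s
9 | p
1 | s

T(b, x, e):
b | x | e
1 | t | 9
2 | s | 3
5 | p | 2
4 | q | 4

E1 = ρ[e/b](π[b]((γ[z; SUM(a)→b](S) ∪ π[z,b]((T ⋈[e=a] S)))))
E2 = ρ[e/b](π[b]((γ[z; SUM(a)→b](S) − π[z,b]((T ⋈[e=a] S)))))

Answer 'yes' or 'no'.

E1 stepwise |·|:
  S → 4
  γ[z; SUM(a)→b](S) → 3
  T → 4
  S → 4
  (T ⋈[e=a] S) → 1
  π[z,b]((T ⋈[e=a] S)) → 1
  (γ[z; SUM(a)→b](S) ∪ π[z,b]((T ⋈[e=a] S))) → 4
  π[b]((γ[z; SUM(a)→b](S) ∪ π[z,b]((T ⋈[e=a] S)))) → 4
  ρ[e/b](π[b]((γ[z; SUM(a)→b](S) ∪ π[z,b]((T ⋈[e=a] S))))) → 4
E2 stepwise |·|:
  S → 4
  γ[z; SUM(a)→b](S) → 3
  T → 4
  S → 4
  (T ⋈[e=a] S) → 1
  π[z,b]((T ⋈[e=a] S)) → 1
  (γ[z; SUM(a)→b](S) − π[z,b]((T ⋈[e=a] S))) → 3
  π[b]((γ[z; SUM(a)→b](S) − π[z,b]((T ⋈[e=a] S)))) → 3
  ρ[e/b](π[b]((γ[z; SUM(a)→b](S) − π[z,b]((T ⋈[e=a] S))))) → 3

E1 result:
e
1
2
7
9
E2 result:
e
2
7
9
Witness: (1,) appears 1× in E1 but 0× in E2.

no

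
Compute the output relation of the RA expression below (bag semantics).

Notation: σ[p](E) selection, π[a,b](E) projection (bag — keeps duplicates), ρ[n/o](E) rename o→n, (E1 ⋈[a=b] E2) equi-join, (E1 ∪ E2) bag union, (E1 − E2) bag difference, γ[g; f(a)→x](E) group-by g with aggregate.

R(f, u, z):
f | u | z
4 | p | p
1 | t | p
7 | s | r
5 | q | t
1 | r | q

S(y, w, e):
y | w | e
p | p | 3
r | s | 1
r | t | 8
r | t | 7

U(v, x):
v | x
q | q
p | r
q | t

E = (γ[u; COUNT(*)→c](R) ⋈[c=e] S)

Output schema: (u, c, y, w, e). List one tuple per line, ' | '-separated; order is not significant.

Row counts bottom-up:
  R → 5
  γ[u; COUNT(*)→c](R) → 5
  S → 4
  (γ[u; COUNT(*)→c](R) ⋈[c=e] S) → 5

== RESULT ==
u | c | y | w | e
p | 1 | r | s | 1
q | 1 | r | s | 1
r | 1 | r | s | 1
s | 1 | r | s | 1
t | 1 | r | s | 1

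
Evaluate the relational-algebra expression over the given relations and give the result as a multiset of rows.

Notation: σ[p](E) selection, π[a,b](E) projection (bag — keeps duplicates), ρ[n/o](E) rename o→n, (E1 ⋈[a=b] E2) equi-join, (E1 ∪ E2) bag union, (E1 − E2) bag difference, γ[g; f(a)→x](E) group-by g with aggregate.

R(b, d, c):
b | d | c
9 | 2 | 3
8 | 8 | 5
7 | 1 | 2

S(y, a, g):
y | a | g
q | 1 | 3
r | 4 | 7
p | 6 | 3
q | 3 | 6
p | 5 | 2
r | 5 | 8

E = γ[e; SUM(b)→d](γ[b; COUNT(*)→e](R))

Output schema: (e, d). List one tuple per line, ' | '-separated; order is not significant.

Row counts bottom-up:
  R → 3
  γ[b; COUNT(*)→e](R) → 3
  γ[e; SUM(b)→d](γ[b; COUNT(*)→e](R)) → 1

== RESULT ==
e | d
1 | 24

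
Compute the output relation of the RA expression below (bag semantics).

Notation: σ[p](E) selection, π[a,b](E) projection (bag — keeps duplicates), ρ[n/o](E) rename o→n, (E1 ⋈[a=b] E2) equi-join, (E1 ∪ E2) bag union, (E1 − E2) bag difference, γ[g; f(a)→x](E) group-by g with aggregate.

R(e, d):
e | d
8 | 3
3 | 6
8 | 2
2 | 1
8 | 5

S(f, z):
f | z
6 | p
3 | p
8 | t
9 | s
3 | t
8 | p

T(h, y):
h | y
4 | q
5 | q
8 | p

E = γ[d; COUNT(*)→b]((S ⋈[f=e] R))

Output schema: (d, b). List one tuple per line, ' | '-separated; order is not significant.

Per-node cardinality:
  S → 6
  R → 5
  (S ⋈[f=e] R) → 8
  γ[d; COUNT(*)→b]((S ⋈[f=e] R)) → 4

== RESULT ==
d | b
2 | 2
3 | 2
5 | 2
6 | 2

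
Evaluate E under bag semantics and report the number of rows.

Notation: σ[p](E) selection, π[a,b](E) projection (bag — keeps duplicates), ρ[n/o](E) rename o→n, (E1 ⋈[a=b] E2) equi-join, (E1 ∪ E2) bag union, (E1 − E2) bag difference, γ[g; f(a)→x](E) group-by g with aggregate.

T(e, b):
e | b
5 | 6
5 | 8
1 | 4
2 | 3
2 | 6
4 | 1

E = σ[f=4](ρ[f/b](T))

Stepwise |·|:
  T → 6
  ρ[f/b](T) → 6
  σ[f=4](ρ[f/b](T)) → 1

|E| = 1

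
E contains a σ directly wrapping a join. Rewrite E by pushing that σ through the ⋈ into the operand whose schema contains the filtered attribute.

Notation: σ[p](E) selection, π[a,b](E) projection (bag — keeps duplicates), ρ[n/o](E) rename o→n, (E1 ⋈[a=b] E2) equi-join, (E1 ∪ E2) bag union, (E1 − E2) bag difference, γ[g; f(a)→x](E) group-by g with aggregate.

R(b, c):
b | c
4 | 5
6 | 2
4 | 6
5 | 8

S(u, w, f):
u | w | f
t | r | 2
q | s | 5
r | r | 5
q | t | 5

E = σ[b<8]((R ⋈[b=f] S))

σ filters on b, owned by the left side.
E' = (σ[b<8](R) ⋈[b=f] S)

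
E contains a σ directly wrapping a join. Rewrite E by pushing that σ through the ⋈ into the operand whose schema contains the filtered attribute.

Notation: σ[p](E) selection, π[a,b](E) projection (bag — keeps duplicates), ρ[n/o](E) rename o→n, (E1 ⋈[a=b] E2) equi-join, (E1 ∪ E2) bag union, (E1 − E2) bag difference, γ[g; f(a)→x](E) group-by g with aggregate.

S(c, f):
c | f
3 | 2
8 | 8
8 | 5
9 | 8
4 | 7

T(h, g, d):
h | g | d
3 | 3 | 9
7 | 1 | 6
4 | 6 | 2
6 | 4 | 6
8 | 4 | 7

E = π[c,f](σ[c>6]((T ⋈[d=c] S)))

σ filters on c, owned by the right side.
E' = π[c,f]((T ⋈[d=c] σ[c>6](S)))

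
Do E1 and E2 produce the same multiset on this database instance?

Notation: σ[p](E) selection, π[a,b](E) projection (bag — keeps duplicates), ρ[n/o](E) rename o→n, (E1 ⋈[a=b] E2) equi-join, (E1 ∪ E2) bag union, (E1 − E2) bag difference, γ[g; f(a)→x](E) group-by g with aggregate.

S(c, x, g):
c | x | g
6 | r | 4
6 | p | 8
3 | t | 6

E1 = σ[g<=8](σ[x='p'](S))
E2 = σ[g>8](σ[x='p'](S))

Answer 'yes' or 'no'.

E1 subexpression sizes:
  S → 3
  σ[x='p'](S) → 1
  σ[g<=8](σ[x='p'](S)) → 1
E2 subexpression sizes:
  S → 3
  σ[x='p'](S) → 1
  σ[g>8](σ[x='p'](S)) → 0

E1 result:
c | x | g
6 | p | 8
E2 result:
c | x | g
(0 rows)
Witness: (6, 'p', 8) appears 1× in E1 but 0× in E2.

no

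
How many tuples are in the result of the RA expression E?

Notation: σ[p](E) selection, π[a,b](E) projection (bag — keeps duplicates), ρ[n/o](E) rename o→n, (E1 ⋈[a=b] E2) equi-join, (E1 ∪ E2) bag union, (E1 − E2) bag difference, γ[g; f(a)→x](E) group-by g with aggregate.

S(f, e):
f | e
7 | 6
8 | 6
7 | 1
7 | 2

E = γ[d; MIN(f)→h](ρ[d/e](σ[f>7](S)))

Per-node cardinality:
  S → 4
  σ[f>7](S) → 1
  ρ[d/e](σ[f>7](S)) → 1
  γ[d; MIN(f)→h](ρ[d/e](σ[f>7](S))) → 1

|E| = 1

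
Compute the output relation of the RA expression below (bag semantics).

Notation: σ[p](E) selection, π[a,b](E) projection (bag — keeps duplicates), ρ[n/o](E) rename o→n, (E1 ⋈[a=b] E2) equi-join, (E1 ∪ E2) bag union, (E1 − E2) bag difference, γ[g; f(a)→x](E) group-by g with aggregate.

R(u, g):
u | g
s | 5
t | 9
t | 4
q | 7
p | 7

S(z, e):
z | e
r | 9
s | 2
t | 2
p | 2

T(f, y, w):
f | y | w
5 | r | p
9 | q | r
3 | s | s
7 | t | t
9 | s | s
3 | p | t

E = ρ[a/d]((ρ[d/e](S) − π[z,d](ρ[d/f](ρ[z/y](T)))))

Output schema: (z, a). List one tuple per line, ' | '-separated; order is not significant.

Stepwise |·|:
  S → 4
  ρ[d/e](S) → 4
  T → 6
  ρ[z/y](T) → 6
  ρ[d/f](ρ[z/y](T)) → 6
  π[z,d](ρ[d/f](ρ[z/y](T))) → 6
  (ρ[d/e](S) − π[z,d](ρ[d/f](ρ[z/y](T)))) → 4
  ρ[a/d]((ρ[d/e](S) − π[z,d](ρ[d/f](ρ[z/y](T))))) → 4

== RESULT ==
z | a
p | 2
r | 9
s | 2
t | 2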